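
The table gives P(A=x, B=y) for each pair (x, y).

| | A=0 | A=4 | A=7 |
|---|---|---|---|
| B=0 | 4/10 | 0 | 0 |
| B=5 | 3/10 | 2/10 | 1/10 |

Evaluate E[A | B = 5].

P(B = 5) = 3/5.
Summing A·P(A=x,B=y) over the conditioning event gives 3/2.
E[A | B = 5] = (3/2) / (3/5) = 5/2.

5/2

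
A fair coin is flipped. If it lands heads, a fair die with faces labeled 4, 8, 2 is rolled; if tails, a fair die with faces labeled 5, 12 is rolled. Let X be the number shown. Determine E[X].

E[X | heads] = (4+8+2)/3 = 14/3.
E[X | tails] = (5+12)/2 = 17/2.
E[X] = (1/2)·(14/3) + (1/2)·(17/2) = 79/12.

79/12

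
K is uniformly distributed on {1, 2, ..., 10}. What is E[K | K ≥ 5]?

15/2

Given K ≥ 5, K is equally likely to be any of {5, 6, 7, 8, 9, 10}.
E[K | K ≥ 5] = (5 + 6 + 7 + 8 + 9 + 10) / 6 = 15/2.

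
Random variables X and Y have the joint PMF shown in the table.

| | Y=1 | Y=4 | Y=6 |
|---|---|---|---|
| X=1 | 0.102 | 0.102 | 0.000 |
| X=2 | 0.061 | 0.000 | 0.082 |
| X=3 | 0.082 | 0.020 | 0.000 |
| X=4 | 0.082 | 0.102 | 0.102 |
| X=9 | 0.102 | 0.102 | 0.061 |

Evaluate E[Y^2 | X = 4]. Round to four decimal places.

P(X = 4) = 0.286.
Summing Y^2·P(X=x,Y=y) over the conditioning event gives 5.386.
E[Y^2 | X = 4] = (5.386) / (0.286) = 18.8322.

18.8322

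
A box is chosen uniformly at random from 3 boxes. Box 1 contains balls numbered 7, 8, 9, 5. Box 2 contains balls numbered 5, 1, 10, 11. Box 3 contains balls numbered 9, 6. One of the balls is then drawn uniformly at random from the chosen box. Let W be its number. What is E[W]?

E[W | box 1] = (7+8+9+5)/4 = 29/4.
E[W | box 2] = (5+1+10+11)/4 = 27/4.
E[W | box 3] = (9+6)/2 = 15/2.
By the law of total expectation,
E[W] = (1/3)·(29/4) + (1/3)·(27/4) + (1/3)·(15/2) = 43/6.

43/6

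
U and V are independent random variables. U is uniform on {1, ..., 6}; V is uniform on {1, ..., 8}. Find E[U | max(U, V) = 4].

22/7

P(max(U, V) = 4) = 7/48.
Summing U·P(x,y) over outcomes with max(U, V) = 4 gives 11/24.
E[U | max(U, V) = 4] = (11/24) / (7/48) = 22/7.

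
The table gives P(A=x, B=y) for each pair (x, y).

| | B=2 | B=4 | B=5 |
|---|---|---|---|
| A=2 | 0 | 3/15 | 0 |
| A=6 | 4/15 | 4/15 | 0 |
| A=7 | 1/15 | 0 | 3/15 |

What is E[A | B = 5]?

P(B = 5) = 1/5.
Σ A·P over the event = 7·(3/15) = 7/5.
E[A | B = 5] = (7/5) / (1/5) = 7.

7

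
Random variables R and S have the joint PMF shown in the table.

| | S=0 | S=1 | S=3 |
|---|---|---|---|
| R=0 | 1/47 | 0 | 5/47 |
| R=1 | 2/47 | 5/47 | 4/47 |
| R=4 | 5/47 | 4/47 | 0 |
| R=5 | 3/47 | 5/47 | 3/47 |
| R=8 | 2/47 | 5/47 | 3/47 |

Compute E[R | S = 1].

86/19

P(S = 1) = 19/47.
Σ R·P over the event = 1·(5/47) + 4·(4/47) + 5·(5/47) + 8·(5/47) = 86/47.
E[R | S = 1] = (86/47) / (19/47) = 86/19.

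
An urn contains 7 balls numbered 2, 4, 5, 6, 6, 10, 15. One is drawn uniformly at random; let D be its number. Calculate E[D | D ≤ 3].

2

P(D ≤ 3) = 1/7.
Σ over the event: 2·1/7 = 2/7.
E[D | D ≤ 3] = (2/7) / (1/7) = 2.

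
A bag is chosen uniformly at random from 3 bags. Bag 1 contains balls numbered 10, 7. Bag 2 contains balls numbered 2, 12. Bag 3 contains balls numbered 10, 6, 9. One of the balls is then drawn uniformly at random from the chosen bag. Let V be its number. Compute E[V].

143/18

E[V | bag 1] = (10+7)/2 = 17/2.
E[V | bag 2] = (2+12)/2 = 7.
E[V | bag 3] = (10+6+9)/3 = 25/3.
E[V] = (1/3)·(17/2) + (1/3)·(7) + (1/3)·(25/3) = 143/18.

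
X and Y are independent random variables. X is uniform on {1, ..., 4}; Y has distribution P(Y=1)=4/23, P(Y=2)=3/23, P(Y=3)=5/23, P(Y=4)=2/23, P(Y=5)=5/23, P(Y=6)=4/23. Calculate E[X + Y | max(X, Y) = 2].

33/10

P(max(X, Y) = 2) = 5/46.
Summing (X+Y)·P(x,y) over outcomes with max(X, Y) = 2 gives 33/92.
E[X + Y | max(X, Y) = 2] = (33/92) / (5/46) = 33/10.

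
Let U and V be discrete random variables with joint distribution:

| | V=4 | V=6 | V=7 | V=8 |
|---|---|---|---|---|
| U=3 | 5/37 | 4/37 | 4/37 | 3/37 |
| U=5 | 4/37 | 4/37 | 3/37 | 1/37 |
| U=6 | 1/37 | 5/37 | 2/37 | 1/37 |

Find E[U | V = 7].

13/3

P(V = 7) = 9/37.
Σ U·P over the event = 3·(4/37) + 5·(3/37) + 6·(2/37) = 39/37.
E[U | V = 7] = (39/37) / (9/37) = 13/3.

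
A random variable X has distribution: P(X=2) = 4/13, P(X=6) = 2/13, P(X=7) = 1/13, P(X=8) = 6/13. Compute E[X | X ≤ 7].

P(X ≤ 7) = 7/13.
Σ over the event: 2·4/13 + 6·2/13 + 7·1/13 = 27/13.
E[X | X ≤ 7] = (27/13) / (7/13) = 27/7.

27/7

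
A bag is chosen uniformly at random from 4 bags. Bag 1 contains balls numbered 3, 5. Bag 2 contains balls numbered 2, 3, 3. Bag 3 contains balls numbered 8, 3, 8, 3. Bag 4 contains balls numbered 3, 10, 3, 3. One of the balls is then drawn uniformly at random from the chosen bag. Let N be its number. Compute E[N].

203/48

E[N | bag 1] = (3+5)/2 = 4.
E[N | bag 2] = (2+3+3)/3 = 8/3.
E[N | bag 3] = (8+3+8+3)/4 = 11/2.
E[N | bag 4] = (3+10+3+3)/4 = 19/4.
E[N] = (1/4)·(4) + (1/4)·(8/3) + (1/4)·(11/2) + (1/4)·(19/4) = 203/48.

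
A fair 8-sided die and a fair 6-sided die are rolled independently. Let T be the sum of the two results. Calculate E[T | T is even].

8

P(T is even) = 1/2.
Σ over the event: 2·1/48 + 4·1/16 + 6·5/48 + 8·1/8 + 10·5/48 + 12·1/16 + 14·1/48 = 4.
E[T | T is even] = (4) / (1/2) = 8.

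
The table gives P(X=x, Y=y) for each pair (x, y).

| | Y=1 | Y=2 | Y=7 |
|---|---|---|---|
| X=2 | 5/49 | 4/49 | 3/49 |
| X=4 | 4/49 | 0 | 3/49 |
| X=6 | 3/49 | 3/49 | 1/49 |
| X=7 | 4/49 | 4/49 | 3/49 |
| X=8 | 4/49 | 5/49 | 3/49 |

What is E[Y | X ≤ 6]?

75/26

P(X ≤ 6) = 26/49.
Σ Y·P over the event = 1·(5/49) + 2·(4/49) + 7·(3/49) + 1·(4/49) + 7·(3/49) + 1·(3/49) + 2·(3/49) + 7·(1/49) = 75/49.
E[Y | X ≤ 6] = (75/49) / (26/49) = 75/26.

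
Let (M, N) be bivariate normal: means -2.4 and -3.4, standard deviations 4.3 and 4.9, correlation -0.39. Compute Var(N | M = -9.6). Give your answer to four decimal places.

For a bivariate normal, Var(N | M=x) = σ_N²(1 − ρ²).
Var(N | M=-9.6) = (4.9)²·(1 − (-0.39)²) = 24.01·0.8479 = 20.3581.

20.3581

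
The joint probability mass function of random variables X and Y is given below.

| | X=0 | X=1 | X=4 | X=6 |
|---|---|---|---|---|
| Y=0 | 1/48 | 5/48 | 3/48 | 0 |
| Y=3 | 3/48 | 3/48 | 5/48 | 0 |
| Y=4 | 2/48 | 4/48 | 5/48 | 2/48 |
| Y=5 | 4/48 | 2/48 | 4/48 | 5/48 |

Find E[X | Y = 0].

17/9

P(Y = 0) = 3/16.
Σ X·P over the event = 0·(1/48) + 1·(5/48) + 4·(3/48) = 17/48.
E[X | Y = 0] = (17/48) / (3/16) = 17/9.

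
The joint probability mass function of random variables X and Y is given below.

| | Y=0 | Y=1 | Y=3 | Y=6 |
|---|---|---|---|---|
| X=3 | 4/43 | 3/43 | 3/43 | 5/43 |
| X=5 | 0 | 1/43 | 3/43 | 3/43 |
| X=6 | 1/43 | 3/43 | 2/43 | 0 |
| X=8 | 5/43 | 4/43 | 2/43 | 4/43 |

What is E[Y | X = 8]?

P(X = 8) = 15/43.
Σ Y·P over the event = 0·(5/43) + 1·(4/43) + 3·(2/43) + 6·(4/43) = 34/43.
E[Y | X = 8] = (34/43) / (15/43) = 34/15.

34/15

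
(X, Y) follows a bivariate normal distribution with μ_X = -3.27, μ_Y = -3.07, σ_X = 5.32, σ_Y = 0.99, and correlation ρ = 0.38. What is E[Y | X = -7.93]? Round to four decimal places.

E[Y | X=x] = μ_Y + ρ(σ_Y/σ_X)(x − μ_X) for jointly normal variables.
E[Y | X=-7.93] = -3.07 + (0.38)·(0.99/5.32)·(-7.93 − (-3.27)) = -3.07 + (0.070714)·(-4.66) = -3.3995.

-3.3995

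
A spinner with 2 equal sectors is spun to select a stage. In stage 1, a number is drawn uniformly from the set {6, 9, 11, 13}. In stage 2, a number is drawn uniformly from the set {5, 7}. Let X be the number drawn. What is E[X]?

63/8

E[X | stage 1] = (6+9+11+13)/4 = 39/4.
E[X | stage 2] = (5+7)/2 = 6.
E[X] = (1/2)·(39/4) + (1/2)·(6) = 63/8.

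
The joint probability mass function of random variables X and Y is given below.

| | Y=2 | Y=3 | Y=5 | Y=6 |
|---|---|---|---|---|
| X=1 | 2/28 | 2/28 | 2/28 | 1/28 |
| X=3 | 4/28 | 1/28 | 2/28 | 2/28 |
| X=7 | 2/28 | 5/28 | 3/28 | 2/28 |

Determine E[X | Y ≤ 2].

P(Y ≤ 2) = 2/7.
Σ X·P over the event = 1·(2/28) + 3·(4/28) + 7·(2/28) = 1.
E[X | Y ≤ 2] = (1) / (2/7) = 7/2.

7/2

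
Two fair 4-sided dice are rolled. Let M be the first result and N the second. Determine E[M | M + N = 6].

3

P(M + N = 6) = 3/16.
Summing M·P(x,y) over outcomes with M + N = 6 gives 9/16.
E[M | M + N = 6] = (9/16) / (3/16) = 3.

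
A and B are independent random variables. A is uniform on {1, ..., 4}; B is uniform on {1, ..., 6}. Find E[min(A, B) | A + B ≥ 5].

43/18

P(A + B ≥ 5) = 3/4.
Summing min(A,B)·P(x,y) over outcomes with A + B ≥ 5 gives 43/24.
E[min(A, B) | A + B ≥ 5] = (43/24) / (3/4) = 43/18.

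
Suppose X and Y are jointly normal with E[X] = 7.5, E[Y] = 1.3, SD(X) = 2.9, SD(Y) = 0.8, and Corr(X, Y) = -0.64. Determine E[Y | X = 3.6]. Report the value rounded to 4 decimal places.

1.9886

The regression of Y on X has slope ρ·σ_Y/σ_X and passes through (μ_X, μ_Y).
E[Y | X=3.6] = 1.3 + (-0.64)·(0.8/2.9)·(3.6 − (7.5)) = 1.3 + (-0.176552)·(-3.9) = 1.9886.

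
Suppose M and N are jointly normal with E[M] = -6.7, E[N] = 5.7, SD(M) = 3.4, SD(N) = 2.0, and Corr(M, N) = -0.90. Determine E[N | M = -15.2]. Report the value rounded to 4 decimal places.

E[N | M=x] = μ_N + ρ(σ_N/σ_M)(x − μ_M) for jointly normal variables.
E[N | M=-15.2] = 5.7 + (-0.90)·(2.0/3.4)·(-15.2 − (-6.7)) = 5.7 + (-0.52941)·(-8.5) = 10.2000.

10.2000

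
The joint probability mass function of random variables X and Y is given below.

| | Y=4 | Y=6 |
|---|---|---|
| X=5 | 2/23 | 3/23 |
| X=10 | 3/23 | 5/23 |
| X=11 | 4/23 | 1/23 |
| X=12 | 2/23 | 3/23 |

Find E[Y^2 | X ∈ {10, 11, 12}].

P(X ∈ {10, 11, 12}) = 18/23.
Σ Y^2·P over the event = 16·(3/23) + 36·(5/23) + 16·(4/23) + 36·(1/23) + 16·(2/23) + 36·(3/23) = 468/23.
E[Y^2 | X ∈ {10, 11, 12}] = (468/23) / (18/23) = 26.

26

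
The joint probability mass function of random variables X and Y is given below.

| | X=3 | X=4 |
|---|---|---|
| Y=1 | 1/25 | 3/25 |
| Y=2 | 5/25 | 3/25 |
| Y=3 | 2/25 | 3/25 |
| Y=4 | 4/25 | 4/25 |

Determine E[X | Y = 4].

7/2

P(Y = 4) = 8/25.
Σ X·P over the event = 3·(4/25) + 4·(4/25) = 28/25.
E[X | Y = 4] = (28/25) / (8/25) = 7/2.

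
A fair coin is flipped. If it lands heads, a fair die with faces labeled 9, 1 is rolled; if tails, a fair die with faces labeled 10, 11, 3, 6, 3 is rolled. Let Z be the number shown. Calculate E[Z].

E[Z | heads] = (9+1)/2 = 5.
E[Z | tails] = (10+11+3+6+3)/5 = 33/5.
E[Z] = (1/2)·(5) + (1/2)·(33/5) = 29/5.

29/5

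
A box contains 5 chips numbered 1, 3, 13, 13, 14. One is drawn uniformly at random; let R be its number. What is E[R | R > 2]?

43/4

P(R > 2) = 4/5.
Σ over the event: 3·1/5 + 13·2/5 + 14·1/5 = 43/5.
E[R | R > 2] = (43/5) / (4/5) = 43/4.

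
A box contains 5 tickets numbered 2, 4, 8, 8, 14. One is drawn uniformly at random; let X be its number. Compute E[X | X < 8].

P(X < 8) = 2/5.
Σ over the event: 2·1/5 + 4·1/5 = 6/5.
E[X | X < 8] = (6/5) / (2/5) = 3.

3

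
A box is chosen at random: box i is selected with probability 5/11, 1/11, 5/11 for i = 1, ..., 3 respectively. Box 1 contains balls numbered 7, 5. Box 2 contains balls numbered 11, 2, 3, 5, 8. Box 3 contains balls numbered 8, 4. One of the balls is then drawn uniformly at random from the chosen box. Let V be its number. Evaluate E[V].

E[V | box 1] = (7+5)/2 = 6.
E[V | box 2] = (11+2+3+5+8)/5 = 29/5.
E[V | box 3] = (8+4)/2 = 6.
By the law of total expectation,
E[V] = (5/11)·(6) + (1/11)·(29/5) + (5/11)·(6) = 329/55.

329/55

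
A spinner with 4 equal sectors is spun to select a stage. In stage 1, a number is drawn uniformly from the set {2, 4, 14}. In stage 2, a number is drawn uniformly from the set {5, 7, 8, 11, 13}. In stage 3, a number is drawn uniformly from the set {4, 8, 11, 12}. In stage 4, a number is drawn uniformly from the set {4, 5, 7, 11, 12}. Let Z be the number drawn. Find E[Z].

1921/240

E[Z | stage 1] = (2+4+14)/3 = 20/3.
E[Z | stage 2] = (5+7+8+11+13)/5 = 44/5.
E[Z | stage 3] = (4+8+11+12)/4 = 35/4.
E[Z | stage 4] = (4+5+7+11+12)/5 = 39/5.
E[Z] = (1/4)·(20/3) + (1/4)·(44/5) + (1/4)·(35/4) + (1/4)·(39/5) = 1921/240.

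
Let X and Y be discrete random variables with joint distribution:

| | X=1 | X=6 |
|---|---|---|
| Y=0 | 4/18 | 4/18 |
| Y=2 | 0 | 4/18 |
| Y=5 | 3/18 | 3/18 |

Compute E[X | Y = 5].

P(Y = 5) = 1/3.
Σ X·P over the event = 1·(3/18) + 6·(3/18) = 7/6.
E[X | Y = 5] = (7/6) / (1/3) = 7/2.

7/2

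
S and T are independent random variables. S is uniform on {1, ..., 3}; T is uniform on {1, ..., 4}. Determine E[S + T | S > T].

4

P(S > T) = 1/4.
Summing (S+T)·P(x,y) over outcomes with S > T gives 1.
E[S + T | S > T] = (1) / (1/4) = 4.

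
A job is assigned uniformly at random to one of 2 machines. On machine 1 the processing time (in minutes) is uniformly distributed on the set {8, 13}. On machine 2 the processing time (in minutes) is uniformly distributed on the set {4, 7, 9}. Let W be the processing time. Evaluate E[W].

E[W | machine 1] = (8+13)/2 = 21/2.
E[W | machine 2] = (4+7+9)/3 = 20/3.
E[W] = (1/2)·(21/2) + (1/2)·(20/3) = 103/12.

103/12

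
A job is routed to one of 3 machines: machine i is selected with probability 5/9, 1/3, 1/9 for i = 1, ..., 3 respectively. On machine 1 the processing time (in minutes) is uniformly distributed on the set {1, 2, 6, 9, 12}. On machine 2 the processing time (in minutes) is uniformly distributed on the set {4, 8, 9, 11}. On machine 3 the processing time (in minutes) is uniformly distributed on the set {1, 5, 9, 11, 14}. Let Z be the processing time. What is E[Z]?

62/9

E[Z | machine 1] = (1+2+6+9+12)/5 = 6.
E[Z | machine 2] = (4+8+9+11)/4 = 8.
E[Z | machine 3] = (1+5+9+11+14)/5 = 8.
E[Z] = (5/9)·(6) + (1/3)·(8) + (1/9)·(8) = 62/9.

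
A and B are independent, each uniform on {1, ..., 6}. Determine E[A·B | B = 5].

Outcomes with B = 5: (1,5), (2,5), (3,5), (4,5), (5,5), (6,5), each with probability 1/36.
E[A·B | B = 5] = (5 + 10 + 15 + 20 + 25 + 30) / 6 = 35/2.

35/2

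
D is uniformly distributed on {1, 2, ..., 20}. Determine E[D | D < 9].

Given D < 9, D is equally likely to be any of {1, 2, 3, 4, 5, 6, 7, 8}.
E[D | D < 9] = (1 + 2 + 3 + 4 + 5 + 6 + 7 + 8) / 8 = 9/2.

9/2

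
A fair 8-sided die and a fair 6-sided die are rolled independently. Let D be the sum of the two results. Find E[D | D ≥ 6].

P(D ≥ 6) = 19/24.
E[D | D ≥ 6] = (43/6) / (19/24) = 172/19.

172/19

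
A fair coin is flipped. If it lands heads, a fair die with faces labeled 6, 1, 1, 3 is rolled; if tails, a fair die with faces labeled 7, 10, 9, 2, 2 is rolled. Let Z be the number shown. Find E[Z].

E[Z | heads] = (6+1+1+3)/4 = 11/4.
E[Z | tails] = (7+10+9+2+2)/5 = 6.
E[Z] = (1/2)·(11/4) + (1/2)·(6) = 35/8.

35/8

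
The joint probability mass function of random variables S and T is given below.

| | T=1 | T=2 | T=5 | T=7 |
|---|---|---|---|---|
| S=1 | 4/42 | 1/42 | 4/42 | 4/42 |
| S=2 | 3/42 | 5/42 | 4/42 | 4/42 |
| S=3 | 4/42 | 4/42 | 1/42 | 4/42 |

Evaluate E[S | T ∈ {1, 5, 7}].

61/32

P(T ∈ {1, 5, 7}) = 16/21.
Summing S·P(S=x,T=y) over the conditioning event gives 61/42.
E[S | T ∈ {1, 5, 7}] = (61/42) / (16/21) = 61/32.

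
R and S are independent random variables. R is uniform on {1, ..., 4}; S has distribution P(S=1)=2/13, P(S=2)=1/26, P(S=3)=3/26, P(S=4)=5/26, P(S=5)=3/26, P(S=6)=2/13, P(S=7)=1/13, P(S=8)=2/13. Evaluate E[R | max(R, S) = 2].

11/6

P(max(R, S) = 2) = 3/52.
Summing R·P(x,y) over outcomes with max(R, S) = 2 gives 11/104.
E[R | max(R, S) = 2] = (11/104) / (3/52) = 11/6.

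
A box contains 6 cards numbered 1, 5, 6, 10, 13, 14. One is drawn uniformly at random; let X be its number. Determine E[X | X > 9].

P(X > 9) = 1/2.
Σ over the event: 10·1/6 + 13·1/6 + 14·1/6 = 37/6.
E[X | X > 9] = (37/6) / (1/2) = 37/3.

37/3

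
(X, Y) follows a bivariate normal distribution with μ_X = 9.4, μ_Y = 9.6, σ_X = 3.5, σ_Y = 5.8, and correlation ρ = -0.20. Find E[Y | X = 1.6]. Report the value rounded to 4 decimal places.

E[Y | X=x] = μ_Y + ρ(σ_Y/σ_X)(x − μ_X) for jointly normal variables.
E[Y | X=1.6] = 9.6 + (-0.20)·(5.8/3.5)·(1.6 − (9.4)) = 9.6 + (-0.331429)·(-7.8) = 12.1851.

12.1851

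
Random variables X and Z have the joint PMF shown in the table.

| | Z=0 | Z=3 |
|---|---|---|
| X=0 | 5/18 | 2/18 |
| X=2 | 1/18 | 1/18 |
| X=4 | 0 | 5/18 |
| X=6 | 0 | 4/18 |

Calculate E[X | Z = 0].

P(Z = 0) = 1/3.
Σ X·P over the event = 0·(5/18) + 2·(1/18) = 1/9.
E[X | Z = 0] = (1/9) / (1/3) = 1/3.

1/3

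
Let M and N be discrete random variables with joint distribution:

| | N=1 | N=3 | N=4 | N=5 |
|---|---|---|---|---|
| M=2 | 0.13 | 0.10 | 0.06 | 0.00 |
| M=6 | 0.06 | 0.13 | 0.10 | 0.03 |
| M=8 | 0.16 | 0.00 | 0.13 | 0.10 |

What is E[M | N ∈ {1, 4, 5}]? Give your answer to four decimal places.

P(N ∈ {1, 4, 5}) = 0.77.
Σ M·P over the event = 2·(0.13) + 2·(0.06) + 6·(0.06) + 6·(0.10) + 6·(0.03) + 8·(0.16) + 8·(0.13) + 8·(0.10) = 4.64.
E[M | N ∈ {1, 4, 5}] = (4.64) / (0.77) = 6.0260.

6.0260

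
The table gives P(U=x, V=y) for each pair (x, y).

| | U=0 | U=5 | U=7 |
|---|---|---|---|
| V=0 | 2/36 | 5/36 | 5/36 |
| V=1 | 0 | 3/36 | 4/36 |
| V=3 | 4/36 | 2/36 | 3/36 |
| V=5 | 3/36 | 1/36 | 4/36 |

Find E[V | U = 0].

3

P(U = 0) = 1/4.
Σ V·P over the event = 0·(2/36) + 3·(4/36) + 5·(3/36) = 3/4.
E[V | U = 0] = (3/4) / (1/4) = 3.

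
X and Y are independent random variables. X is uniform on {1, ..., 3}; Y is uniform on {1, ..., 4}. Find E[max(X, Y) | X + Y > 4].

Outcomes with X + Y > 4: (1,4), (2,3), (2,4), (3,2), (3,3), (3,4), each with probability 1/12.
E[max(X, Y) | X + Y > 4] = (4 + 3 + 4 + 3 + 3 + 4) / 6 = 7/2.

7/2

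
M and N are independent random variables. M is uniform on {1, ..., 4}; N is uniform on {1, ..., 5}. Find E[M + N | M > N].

Outcomes with M > N: (2,1), (3,1), (3,2), (4,1), (4,2), (4,3), each with probability 1/20.
E[M + N | M > N] = (3 + 4 + 5 + 5 + 6 + 7) / 6 = 5.

5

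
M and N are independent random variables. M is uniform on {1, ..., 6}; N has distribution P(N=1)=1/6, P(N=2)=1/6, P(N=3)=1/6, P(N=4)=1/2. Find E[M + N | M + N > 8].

P(M + N > 8) = 7/36.
Summing (M+N)·P(x,y) over outcomes with M + N > 8 gives 11/6.
E[M + N | M + N > 8] = (11/6) / (7/36) = 66/7.

66/7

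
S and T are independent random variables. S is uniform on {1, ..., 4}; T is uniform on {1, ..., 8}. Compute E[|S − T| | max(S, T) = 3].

6/5

Outcomes with max(S, T) = 3: (1,3), (2,3), (3,1), (3,2), (3,3), each with probability 1/32.
E[|S − T| | max(S, T) = 3] = (2 + 1 + 2 + 1 + 0) / 5 = 6/5.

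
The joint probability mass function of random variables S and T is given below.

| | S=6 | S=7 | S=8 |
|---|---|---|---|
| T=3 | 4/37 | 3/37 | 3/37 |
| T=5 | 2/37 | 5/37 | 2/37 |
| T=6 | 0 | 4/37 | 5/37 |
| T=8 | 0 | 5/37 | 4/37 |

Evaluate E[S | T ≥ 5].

22/3

P(T ≥ 5) = 27/37.
Σ S·P over the event = 6·(2/37) + 7·(5/37) + 7·(4/37) + 7·(5/37) + 8·(2/37) + 8·(5/37) + 8·(4/37) = 198/37.
E[S | T ≥ 5] = (198/37) / (27/37) = 22/3.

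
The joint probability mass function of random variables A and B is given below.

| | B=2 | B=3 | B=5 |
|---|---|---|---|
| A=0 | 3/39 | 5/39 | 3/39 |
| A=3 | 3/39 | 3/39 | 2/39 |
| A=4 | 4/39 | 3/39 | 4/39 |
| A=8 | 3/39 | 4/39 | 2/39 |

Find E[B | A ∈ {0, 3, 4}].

P(A ∈ {0, 3, 4}) = 10/13.
Summing B·P(A=x,B=y) over the conditioning event gives 98/39.
E[B | A ∈ {0, 3, 4}] = (98/39) / (10/13) = 49/15.

49/15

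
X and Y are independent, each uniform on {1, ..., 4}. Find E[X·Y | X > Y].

35/6

P(X > Y) = 3/8.
Summing XY·P(x,y) over outcomes with X > Y gives 35/16.
E[X·Y | X > Y] = (35/16) / (3/8) = 35/6.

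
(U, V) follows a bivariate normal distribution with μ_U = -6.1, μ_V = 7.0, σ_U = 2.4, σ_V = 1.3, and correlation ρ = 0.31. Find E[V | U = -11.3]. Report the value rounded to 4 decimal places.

6.1268

The regression of V on U has slope ρ·σ_V/σ_U and passes through (μ_U, μ_V).
E[V | U=-11.3] = 7.0 + (0.31)·(1.3/2.4)·(-11.3 − (-6.1)) = 7.0 + (0.16792)·(-5.2) = 6.1268.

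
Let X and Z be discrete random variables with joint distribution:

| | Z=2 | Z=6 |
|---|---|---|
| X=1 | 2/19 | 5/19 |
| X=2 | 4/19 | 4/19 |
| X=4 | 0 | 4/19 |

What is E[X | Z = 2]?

5/3

P(Z = 2) = 6/19.
Summing X·P(X=x,Z=y) over the conditioning event gives 10/19.
E[X | Z = 2] = (10/19) / (6/19) = 5/3.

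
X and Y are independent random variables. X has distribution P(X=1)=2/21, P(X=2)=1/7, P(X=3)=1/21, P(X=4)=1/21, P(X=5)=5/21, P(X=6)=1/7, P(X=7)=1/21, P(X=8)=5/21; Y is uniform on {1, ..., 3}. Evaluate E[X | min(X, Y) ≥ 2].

103/19

P(min(X, Y) ≥ 2) = 38/63.
Summing X·P(x,y) over outcomes with min(X, Y) ≥ 2 gives 206/63.
E[X | min(X, Y) ≥ 2] = (206/63) / (38/63) = 103/19.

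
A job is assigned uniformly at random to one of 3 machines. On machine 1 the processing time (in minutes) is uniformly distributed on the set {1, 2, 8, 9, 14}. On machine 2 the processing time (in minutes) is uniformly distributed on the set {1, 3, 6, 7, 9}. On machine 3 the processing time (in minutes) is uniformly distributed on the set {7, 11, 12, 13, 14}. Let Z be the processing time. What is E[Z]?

39/5

E[Z | machine 1] = (1+2+8+9+14)/5 = 34/5.
E[Z | machine 2] = (1+3+6+7+9)/5 = 26/5.
E[Z | machine 3] = (7+11+12+13+14)/5 = 57/5.
By the law of total expectation,
E[Z] = (1/3)·(34/5) + (1/3)·(26/5) + (1/3)·(57/5) = 39/5.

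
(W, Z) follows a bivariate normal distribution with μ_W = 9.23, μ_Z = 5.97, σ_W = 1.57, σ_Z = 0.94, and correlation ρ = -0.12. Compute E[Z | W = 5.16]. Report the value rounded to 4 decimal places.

E[Z | W=x] = μ_Z + ρ(σ_Z/σ_W)(x − μ_W) for jointly normal variables.
E[Z | W=5.16] = 5.97 + (-0.12)·(0.94/1.57)·(5.16 − (9.23)) = 5.97 + (-0.071847)·(-4.07) = 6.2624.

6.2624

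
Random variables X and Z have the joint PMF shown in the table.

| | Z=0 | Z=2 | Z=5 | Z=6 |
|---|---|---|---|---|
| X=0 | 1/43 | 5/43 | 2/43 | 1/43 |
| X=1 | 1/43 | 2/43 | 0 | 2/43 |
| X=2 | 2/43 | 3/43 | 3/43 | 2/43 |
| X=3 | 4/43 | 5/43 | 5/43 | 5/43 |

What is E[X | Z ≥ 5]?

21/10

P(Z ≥ 5) = 20/43.
Σ X·P over the event = 0·(2/43) + 0·(1/43) + 1·(2/43) + 2·(3/43) + 2·(2/43) + 3·(5/43) + 3·(5/43) = 42/43.
E[X | Z ≥ 5] = (42/43) / (20/43) = 21/10.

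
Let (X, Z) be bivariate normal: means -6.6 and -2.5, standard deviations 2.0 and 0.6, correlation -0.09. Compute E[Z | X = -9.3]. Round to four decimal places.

The regression of Z on X has slope ρ·σ_Z/σ_X and passes through (μ_X, μ_Z).
E[Z | X=-9.3] = -2.5 + (-0.09)·(0.6/2.0)·(-9.3 − (-6.6)) = -2.5 + (-0.027)·(-2.7) = -2.4271.

-2.4271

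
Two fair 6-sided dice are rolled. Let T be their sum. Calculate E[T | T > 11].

P(T > 11) = 1/36.
Σ over the event: 12·1/36 = 1/3.
E[T | T > 11] = (1/3) / (1/36) = 12.

12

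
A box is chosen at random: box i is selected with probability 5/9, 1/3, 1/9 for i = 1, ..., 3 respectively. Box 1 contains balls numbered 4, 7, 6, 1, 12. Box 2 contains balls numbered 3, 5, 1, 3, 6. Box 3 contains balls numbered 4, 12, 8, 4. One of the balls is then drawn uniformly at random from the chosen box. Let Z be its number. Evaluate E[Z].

E[Z | box 1] = (4+7+6+1+12)/5 = 6.
E[Z | box 2] = (3+5+1+3+6)/5 = 18/5.
E[Z | box 3] = (4+12+8+4)/4 = 7.
E[Z] = (5/9)·(6) + (1/3)·(18/5) + (1/9)·(7) = 239/45.

239/45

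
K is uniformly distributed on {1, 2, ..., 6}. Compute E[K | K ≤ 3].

Given K ≤ 3, K is equally likely to be any of {1, 2, 3}.
E[K | K ≤ 3] = (1 + 2 + 3) / 3 = 2.

2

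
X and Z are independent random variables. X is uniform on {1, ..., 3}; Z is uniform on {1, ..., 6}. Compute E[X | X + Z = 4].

Outcomes with X + Z = 4: (1,3), (2,2), (3,1), each with probability 1/18.
E[X | X + Z = 4] = (1 + 2 + 3) / 3 = 2.

2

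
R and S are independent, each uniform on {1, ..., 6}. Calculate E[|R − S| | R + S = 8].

Outcomes with R + S = 8: (2,6), (3,5), (4,4), (5,3), (6,2), each with probability 1/36.
E[|R − S| | R + S = 8] = (4 + 2 + 0 + 2 + 4) / 5 = 12/5.

12/5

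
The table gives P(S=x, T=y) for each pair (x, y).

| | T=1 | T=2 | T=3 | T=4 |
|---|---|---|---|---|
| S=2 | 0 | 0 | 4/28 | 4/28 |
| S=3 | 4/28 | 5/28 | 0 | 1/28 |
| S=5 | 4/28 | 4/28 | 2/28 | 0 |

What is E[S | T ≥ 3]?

29/11

P(T ≥ 3) = 11/28.
Σ S·P over the event = 2·(4/28) + 2·(4/28) + 3·(1/28) + 5·(2/28) = 29/28.
E[S | T ≥ 3] = (29/28) / (11/28) = 29/11.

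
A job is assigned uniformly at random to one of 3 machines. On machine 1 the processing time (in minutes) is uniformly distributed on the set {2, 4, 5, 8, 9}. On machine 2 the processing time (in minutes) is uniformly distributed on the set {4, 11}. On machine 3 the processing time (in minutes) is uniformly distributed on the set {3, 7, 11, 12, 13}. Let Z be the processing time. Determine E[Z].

223/30

E[Z | machine 1] = (2+4+5+8+9)/5 = 28/5.
E[Z | machine 2] = (4+11)/2 = 15/2.
E[Z | machine 3] = (3+7+11+12+13)/5 = 46/5.
E[Z] = (1/3)·(28/5) + (1/3)·(15/2) + (1/3)·(46/5) = 223/30.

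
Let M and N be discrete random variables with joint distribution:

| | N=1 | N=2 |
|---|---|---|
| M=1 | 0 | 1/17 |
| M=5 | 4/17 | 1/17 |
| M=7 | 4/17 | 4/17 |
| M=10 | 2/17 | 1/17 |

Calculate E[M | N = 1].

P(N = 1) = 10/17.
Summing M·P(M=x,N=y) over the conditioning event gives 4.
E[M | N = 1] = (4) / (10/17) = 34/5.

34/5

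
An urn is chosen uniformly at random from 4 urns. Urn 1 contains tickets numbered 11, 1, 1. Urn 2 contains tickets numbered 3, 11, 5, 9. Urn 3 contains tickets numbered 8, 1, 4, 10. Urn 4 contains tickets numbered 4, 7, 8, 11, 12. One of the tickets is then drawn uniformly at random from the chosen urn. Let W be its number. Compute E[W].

1529/240

E[W | urn 1] = (11+1+1)/3 = 13/3.
E[W | urn 2] = (3+11+5+9)/4 = 7.
E[W | urn 3] = (8+1+4+10)/4 = 23/4.
E[W | urn 4] = (4+7+8+11+12)/5 = 42/5.
E[W] = (1/4)·(13/3) + (1/4)·(7) + (1/4)·(23/4) + (1/4)·(42/5) = 1529/240.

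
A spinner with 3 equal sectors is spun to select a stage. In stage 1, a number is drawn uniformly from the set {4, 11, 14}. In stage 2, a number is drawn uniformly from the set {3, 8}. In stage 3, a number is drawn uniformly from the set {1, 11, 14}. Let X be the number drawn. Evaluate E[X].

143/18

E[X | stage 1] = (4+11+14)/3 = 29/3.
E[X | stage 2] = (3+8)/2 = 11/2.
E[X | stage 3] = (1+11+14)/3 = 26/3.
By the law of total expectation,
E[X] = (1/3)·(29/3) + (1/3)·(11/2) + (1/3)·(26/3) = 143/18.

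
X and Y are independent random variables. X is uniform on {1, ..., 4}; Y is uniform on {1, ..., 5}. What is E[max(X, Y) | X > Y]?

P(X > Y) = 3/10.
Summing max(X,Y)·P(x,y) over outcomes with X > Y gives 1.
E[max(X, Y) | X > Y] = (1) / (3/10) = 10/3.

10/3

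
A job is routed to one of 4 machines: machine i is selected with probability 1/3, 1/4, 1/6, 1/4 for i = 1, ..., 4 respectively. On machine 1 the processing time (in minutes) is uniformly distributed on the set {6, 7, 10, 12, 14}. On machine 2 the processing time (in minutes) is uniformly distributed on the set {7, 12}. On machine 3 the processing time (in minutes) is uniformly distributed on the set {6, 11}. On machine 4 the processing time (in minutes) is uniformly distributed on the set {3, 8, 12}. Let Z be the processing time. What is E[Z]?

E[Z | machine 1] = (6+7+10+12+14)/5 = 49/5.
E[Z | machine 2] = (7+12)/2 = 19/2.
E[Z | machine 3] = (6+11)/2 = 17/2.
E[Z | machine 4] = (3+8+12)/3 = 23/3.
E[Z] = (1/3)·(49/5) + (1/4)·(19/2) + (1/6)·(17/2) + (1/4)·(23/3) = 359/40.

359/40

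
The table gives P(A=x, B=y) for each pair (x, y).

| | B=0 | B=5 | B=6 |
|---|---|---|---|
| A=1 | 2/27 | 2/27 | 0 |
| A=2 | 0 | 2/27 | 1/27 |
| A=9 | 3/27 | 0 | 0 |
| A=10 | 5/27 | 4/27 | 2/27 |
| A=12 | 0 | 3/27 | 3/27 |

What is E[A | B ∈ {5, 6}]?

P(B ∈ {5, 6}) = 17/27.
Summing A·P(A=x,B=y) over the conditioning event gives 140/27.
E[A | B ∈ {5, 6}] = (140/27) / (17/27) = 140/17.

140/17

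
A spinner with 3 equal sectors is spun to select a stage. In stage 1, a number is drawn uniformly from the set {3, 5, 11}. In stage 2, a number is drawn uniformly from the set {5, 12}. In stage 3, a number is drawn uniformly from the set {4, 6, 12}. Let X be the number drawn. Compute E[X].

E[X | stage 1] = (3+5+11)/3 = 19/3.
E[X | stage 2] = (5+12)/2 = 17/2.
E[X | stage 3] = (4+6+12)/3 = 22/3.
E[X] = (1/3)·(19/3) + (1/3)·(17/2) + (1/3)·(22/3) = 133/18.

133/18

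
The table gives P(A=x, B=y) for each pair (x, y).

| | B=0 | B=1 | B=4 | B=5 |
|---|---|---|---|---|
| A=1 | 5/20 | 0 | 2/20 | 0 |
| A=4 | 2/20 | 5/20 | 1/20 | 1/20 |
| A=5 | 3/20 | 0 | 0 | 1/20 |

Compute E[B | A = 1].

8/7

P(A = 1) = 7/20.
Summing B·P(A=x,B=y) over the conditioning event gives 2/5.
E[B | A = 1] = (2/5) / (7/20) = 8/7.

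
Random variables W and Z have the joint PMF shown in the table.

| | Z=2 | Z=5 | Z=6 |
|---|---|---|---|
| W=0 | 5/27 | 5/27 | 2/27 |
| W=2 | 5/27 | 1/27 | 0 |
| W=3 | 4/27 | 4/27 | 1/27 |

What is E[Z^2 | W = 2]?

P(W = 2) = 2/9.
Σ Z^2·P over the event = 4·(5/27) + 25·(1/27) = 5/3.
E[Z^2 | W = 2] = (5/3) / (2/9) = 15/2.

15/2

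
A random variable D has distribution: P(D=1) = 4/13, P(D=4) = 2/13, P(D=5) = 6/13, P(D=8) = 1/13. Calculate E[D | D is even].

P(D is even) = 3/13.
Σ over the event: 4·2/13 + 8·1/13 = 16/13.
E[D | D is even] = (16/13) / (3/13) = 16/3.

16/3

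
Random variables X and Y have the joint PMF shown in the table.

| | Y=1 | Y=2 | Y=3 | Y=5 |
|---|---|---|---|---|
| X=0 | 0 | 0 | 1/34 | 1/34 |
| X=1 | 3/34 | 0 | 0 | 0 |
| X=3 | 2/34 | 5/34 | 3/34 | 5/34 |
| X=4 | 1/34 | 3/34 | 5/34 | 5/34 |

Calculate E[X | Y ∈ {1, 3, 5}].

77/26

P(Y ∈ {1, 3, 5}) = 13/17.
Summing X·P(X=x,Y=y) over the conditioning event gives 77/34.
E[X | Y ∈ {1, 3, 5}] = (77/34) / (13/17) = 77/26.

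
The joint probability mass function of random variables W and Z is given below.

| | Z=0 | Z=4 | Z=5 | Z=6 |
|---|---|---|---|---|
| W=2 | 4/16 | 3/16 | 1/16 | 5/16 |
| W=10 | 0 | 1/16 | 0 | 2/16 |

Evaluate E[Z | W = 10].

P(W = 10) = 3/16.
Σ Z·P over the event = 4·(1/16) + 6·(2/16) = 1.
E[Z | W = 10] = (1) / (3/16) = 16/3.

16/3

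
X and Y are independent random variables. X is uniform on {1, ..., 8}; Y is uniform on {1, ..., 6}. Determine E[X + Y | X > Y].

P(X > Y) = 9/16.
Summing (X+Y)·P(x,y) over outcomes with X > Y gives 79/16.
E[X + Y | X > Y] = (79/16) / (9/16) = 79/9.

79/9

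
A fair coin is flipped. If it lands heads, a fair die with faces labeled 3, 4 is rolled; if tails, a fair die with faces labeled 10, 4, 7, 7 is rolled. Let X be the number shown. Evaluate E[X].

E[X | heads] = (3+4)/2 = 7/2.
E[X | tails] = (10+4+7+7)/4 = 7.
By the law of total expectation,
E[X] = (1/2)·(7/2) + (1/2)·(7) = 21/4.

21/4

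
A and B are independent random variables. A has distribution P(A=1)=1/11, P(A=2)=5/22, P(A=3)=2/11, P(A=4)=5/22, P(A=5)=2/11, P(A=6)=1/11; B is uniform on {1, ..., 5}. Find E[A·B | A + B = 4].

P(A + B = 4) = 1/10.
Summing AB·P(x,y) over outcomes with A + B = 4 gives 19/55.
E[A·B | A + B = 4] = (19/55) / (1/10) = 38/11.

38/11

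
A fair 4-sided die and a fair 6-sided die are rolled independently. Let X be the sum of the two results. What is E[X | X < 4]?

P(X < 4) = 1/8.
Σ over the event: 2·1/24 + 3·1/12 = 1/3.
E[X | X < 4] = (1/3) / (1/8) = 8/3.

8/3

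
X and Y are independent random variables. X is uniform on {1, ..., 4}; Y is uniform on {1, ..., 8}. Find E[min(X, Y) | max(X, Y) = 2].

4/3

P(max(X, Y) = 2) = 3/32.
Summing min(X,Y)·P(x,y) over outcomes with max(X, Y) = 2 gives 1/8.
E[min(X, Y) | max(X, Y) = 2] = (1/8) / (3/32) = 4/3.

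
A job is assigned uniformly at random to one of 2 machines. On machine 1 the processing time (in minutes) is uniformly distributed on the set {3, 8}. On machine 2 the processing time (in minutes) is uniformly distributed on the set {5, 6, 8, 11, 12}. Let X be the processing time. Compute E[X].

E[X | machine 1] = (3+8)/2 = 11/2.
E[X | machine 2] = (5+6+8+11+12)/5 = 42/5.
By the law of total expectation,
E[X] = (1/2)·(11/2) + (1/2)·(42/5) = 139/20.

139/20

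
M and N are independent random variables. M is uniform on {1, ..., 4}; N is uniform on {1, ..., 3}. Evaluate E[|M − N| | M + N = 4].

Outcomes with M + N = 4: (1,3), (2,2), (3,1), each with probability 1/12.
E[|M − N| | M + N = 4] = (2 + 0 + 2) / 3 = 4/3.

4/3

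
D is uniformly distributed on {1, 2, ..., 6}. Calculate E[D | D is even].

Given D is even, D is equally likely to be any of {2, 4, 6}.
E[D | D is even] = (2 + 4 + 6) / 3 = 4.

4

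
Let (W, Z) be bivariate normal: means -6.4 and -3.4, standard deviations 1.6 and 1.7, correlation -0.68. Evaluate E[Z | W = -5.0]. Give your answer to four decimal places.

For a bivariate normal, E[Z | W=x] = μ_Z + ρ·(σ_Z/σ_W)·(x − μ_W).
E[Z | W=-5.0] = -3.4 + (-0.68)·(1.7/1.6)·(-5.0 − (-6.4)) = -3.4 + (-0.7225)·(1.4) = -4.4115.

-4.4115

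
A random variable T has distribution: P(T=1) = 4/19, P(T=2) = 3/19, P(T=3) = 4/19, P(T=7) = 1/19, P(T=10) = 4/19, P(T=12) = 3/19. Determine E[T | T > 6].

83/8

P(T > 6) = 8/19.
Σ over the event: 7·1/19 + 10·4/19 + 12·3/19 = 83/19.
E[T | T > 6] = (83/19) / (8/19) = 83/8.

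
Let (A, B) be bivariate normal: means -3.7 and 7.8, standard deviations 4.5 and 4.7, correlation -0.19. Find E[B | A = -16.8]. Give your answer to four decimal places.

10.3996

For a bivariate normal, E[B | A=x] = μ_B + ρ·(σ_B/σ_A)·(x − μ_A).
E[B | A=-16.8] = 7.8 + (-0.19)·(4.7/4.5)·(-16.8 − (-3.7)) = 7.8 + (-0.19844)·(-13.1) = 10.3996.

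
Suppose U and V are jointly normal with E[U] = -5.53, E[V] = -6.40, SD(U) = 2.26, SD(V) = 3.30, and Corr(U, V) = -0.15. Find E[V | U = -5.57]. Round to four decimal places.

The regression of V on U has slope ρ·σ_V/σ_U and passes through (μ_U, μ_V).
E[V | U=-5.57] = -6.40 + (-0.15)·(3.30/2.26)·(-5.57 − (-5.53)) = -6.40 + (-0.21903)·(-0.04) = -6.3912.

-6.3912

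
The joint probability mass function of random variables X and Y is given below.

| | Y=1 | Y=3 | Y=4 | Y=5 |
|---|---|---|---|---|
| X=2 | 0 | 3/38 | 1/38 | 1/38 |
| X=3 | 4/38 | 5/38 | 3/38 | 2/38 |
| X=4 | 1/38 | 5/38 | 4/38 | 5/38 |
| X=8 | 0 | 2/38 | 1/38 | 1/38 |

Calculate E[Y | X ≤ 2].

P(X ≤ 2) = 5/38.
Σ Y·P over the event = 3·(3/38) + 4·(1/38) + 5·(1/38) = 9/19.
E[Y | X ≤ 2] = (9/19) / (5/38) = 18/5.

18/5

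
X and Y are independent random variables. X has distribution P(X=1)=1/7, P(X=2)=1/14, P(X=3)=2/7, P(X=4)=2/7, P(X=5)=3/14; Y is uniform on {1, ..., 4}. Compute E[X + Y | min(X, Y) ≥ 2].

27/4

P(min(X, Y) ≥ 2) = 9/14.
Summing (X+Y)·P(x,y) over outcomes with min(X, Y) ≥ 2 gives 243/56.
E[X + Y | min(X, Y) ≥ 2] = (243/56) / (9/14) = 27/4.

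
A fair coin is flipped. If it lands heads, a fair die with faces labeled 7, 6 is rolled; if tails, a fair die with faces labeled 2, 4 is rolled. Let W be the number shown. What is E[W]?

E[W | heads] = (7+6)/2 = 13/2.
E[W | tails] = (2+4)/2 = 3.
E[W] = (1/2)·(13/2) + (1/2)·(3) = 19/4.

19/4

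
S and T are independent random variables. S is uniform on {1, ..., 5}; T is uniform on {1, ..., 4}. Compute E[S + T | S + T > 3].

6

P(S + T > 3) = 17/20.
Summing (S+T)·P(x,y) over outcomes with S + T > 3 gives 51/10.
E[S + T | S + T > 3] = (51/10) / (17/20) = 6.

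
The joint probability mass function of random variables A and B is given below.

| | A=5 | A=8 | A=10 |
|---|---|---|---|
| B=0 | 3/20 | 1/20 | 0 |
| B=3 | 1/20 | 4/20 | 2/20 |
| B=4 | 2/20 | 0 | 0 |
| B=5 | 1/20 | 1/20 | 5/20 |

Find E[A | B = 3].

P(B = 3) = 7/20.
Σ A·P over the event = 5·(1/20) + 8·(4/20) + 10·(2/20) = 57/20.
E[A | B = 3] = (57/20) / (7/20) = 57/7.

57/7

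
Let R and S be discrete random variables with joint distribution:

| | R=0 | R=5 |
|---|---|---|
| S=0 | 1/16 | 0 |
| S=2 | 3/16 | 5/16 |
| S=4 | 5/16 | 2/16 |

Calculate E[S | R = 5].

18/7

P(R = 5) = 7/16.
Σ S·P over the event = 2·(5/16) + 4·(2/16) = 9/8.
E[S | R = 5] = (9/8) / (7/16) = 18/7.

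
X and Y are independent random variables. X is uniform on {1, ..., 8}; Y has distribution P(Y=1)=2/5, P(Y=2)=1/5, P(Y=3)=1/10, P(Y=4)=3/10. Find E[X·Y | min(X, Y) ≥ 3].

165/8

P(min(X, Y) ≥ 3) = 3/10.
Summing XY·P(x,y) over outcomes with min(X, Y) ≥ 3 gives 99/16.
E[X·Y | min(X, Y) ≥ 3] = (99/16) / (3/10) = 165/8.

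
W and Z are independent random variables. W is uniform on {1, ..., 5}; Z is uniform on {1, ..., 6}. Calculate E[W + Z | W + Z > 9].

31/3

Outcomes with W + Z > 9: (4,6), (5,5), (5,6), each with probability 1/30.
E[W + Z | W + Z > 9] = (10 + 10 + 11) / 3 = 31/3.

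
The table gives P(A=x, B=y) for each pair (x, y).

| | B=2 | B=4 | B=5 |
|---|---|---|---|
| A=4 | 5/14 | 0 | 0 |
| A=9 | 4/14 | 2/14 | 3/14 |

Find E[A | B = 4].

9

P(B = 4) = 1/7.
Σ A·P over the event = 9·(2/14) = 9/7.
E[A | B = 4] = (9/7) / (1/7) = 9.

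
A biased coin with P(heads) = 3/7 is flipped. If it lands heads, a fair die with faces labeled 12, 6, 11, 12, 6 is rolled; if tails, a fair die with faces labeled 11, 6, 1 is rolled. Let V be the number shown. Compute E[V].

261/35

E[V | heads] = (12+6+11+12+6)/5 = 47/5.
E[V | tails] = (11+6+1)/3 = 6.
By the law of total expectation,
E[V] = (3/7)·(47/5) + (4/7)·(6) = 261/35.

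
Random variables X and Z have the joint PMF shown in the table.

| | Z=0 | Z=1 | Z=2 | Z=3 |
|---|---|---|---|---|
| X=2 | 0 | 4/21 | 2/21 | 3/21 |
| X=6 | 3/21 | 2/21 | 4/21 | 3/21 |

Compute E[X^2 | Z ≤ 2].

116/5

P(Z ≤ 2) = 5/7.
Σ X^2·P over the event = 4·(4/21) + 4·(2/21) + 36·(3/21) + 36·(2/21) + 36·(4/21) = 116/7.
E[X^2 | Z ≤ 2] = (116/7) / (5/7) = 116/5.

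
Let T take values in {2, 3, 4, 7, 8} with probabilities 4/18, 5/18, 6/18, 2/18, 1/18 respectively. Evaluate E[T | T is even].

P(T is even) = 11/18.
Σ over the event: 2·2/9 + 4·1/3 + 8·1/18 = 20/9.
E[T | T is even] = (20/9) / (11/18) = 40/11.

40/11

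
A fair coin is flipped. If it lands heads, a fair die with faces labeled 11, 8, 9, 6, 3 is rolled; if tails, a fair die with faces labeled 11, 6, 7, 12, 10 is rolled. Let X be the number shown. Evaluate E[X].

E[X | heads] = (11+8+9+6+3)/5 = 37/5.
E[X | tails] = (11+6+7+12+10)/5 = 46/5.
By the law of total expectation,
E[X] = (1/2)·(37/5) + (1/2)·(46/5) = 83/10.

83/10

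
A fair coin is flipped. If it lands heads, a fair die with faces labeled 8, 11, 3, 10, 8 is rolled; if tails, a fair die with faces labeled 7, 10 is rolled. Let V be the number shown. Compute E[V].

E[V | heads] = (8+11+3+10+8)/5 = 8.
E[V | tails] = (7+10)/2 = 17/2.
By the law of total expectation,
E[V] = (1/2)·(8) + (1/2)·(17/2) = 33/4.

33/4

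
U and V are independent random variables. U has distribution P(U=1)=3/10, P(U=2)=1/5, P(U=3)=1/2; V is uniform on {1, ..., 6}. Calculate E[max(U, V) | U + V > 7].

67/12

P(U + V > 7) = 1/5.
Summing max(U,V)·P(x,y) over outcomes with U + V > 7 gives 67/60.
E[max(U, V) | U + V > 7] = (67/60) / (1/5) = 67/12.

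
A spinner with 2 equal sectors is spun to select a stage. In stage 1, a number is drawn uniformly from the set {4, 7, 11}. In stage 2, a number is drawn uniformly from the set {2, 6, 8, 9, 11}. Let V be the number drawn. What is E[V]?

E[V | stage 1] = (4+7+11)/3 = 22/3.
E[V | stage 2] = (2+6+8+9+11)/5 = 36/5.
E[V] = (1/2)·(22/3) + (1/2)·(36/5) = 109/15.

109/15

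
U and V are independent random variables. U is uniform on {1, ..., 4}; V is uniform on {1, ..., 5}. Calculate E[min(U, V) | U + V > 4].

33/14

P(U + V > 4) = 7/10.
Summing min(U,V)·P(x,y) over outcomes with U + V > 4 gives 33/20.
E[min(U, V) | U + V > 4] = (33/20) / (7/10) = 33/14.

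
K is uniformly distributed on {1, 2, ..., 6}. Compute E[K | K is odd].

3

Given K is odd, K is equally likely to be any of {1, 3, 5}.
E[K | K is odd] = (1 + 3 + 5) / 3 = 3.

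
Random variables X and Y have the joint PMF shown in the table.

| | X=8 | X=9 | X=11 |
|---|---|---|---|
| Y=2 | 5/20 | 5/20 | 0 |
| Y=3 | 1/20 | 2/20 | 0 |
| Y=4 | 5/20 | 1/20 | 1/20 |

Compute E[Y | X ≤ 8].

3

P(X ≤ 8) = 11/20.
Summing Y·P(X=x,Y=y) over the conditioning event gives 33/20.
E[Y | X ≤ 8] = (33/20) / (11/20) = 3.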